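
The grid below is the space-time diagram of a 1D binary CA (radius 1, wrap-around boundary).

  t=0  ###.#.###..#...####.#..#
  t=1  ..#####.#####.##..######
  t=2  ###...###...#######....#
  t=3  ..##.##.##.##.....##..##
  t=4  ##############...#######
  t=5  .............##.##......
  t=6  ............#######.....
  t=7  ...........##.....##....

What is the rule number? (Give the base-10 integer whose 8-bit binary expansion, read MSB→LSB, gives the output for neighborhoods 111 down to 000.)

126

  ###|.  b7=0 t=0,i=0
  ##.|#  b6=1 t=0,i=2
  #.#|#  b5=1 t=0,i=3
  #..|#  b4=1 t=0,i=9
  .##|#  b3=1 t=0,i=6
  .#.|#  b2=1 t=0,i=4
  ..#|#  b1=1 t=0,i=10
  ...|.  b0=0 t=0,i=13
  bits 01111110 = 126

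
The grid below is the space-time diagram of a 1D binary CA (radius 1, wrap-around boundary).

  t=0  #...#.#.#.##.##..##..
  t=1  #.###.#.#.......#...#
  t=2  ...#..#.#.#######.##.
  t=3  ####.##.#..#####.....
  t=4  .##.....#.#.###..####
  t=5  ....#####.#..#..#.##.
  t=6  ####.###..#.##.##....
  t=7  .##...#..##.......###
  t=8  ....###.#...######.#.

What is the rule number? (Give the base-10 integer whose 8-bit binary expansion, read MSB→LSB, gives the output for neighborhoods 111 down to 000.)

  [7] ### => #  t=1,i=3
  [6] ##. => .  t=0,i=11
  [5] #.# => .  t=0,i=5
  [4] #.. => .  t=0,i=1
  [3] .## => .  t=0,i=10
  [2] .#. => #  t=0,i=0
  [1] ..# => #  t=0,i=3
  [0] ... => #  t=0,i=2
  bits 10000111 = 135

135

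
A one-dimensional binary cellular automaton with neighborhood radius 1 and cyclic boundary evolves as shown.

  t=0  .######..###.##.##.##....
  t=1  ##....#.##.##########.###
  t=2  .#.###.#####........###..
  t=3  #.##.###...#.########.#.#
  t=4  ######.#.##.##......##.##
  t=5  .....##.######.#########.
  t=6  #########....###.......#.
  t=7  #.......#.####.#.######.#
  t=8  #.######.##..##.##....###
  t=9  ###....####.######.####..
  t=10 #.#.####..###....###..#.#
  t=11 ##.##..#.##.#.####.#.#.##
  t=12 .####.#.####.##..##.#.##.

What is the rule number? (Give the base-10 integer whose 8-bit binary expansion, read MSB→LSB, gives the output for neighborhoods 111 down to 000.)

107

  ### -> .   bit 7 = 0  t=0,i=2
  ##. -> #   bit 6 = 1  t=0,i=6
  #.# -> #   bit 5 = 1  t=0,i=12
  #.. -> .   bit 4 = 0  t=0,i=7
  .## -> #   bit 3 = 1  t=0,i=1
  .#. -> .   bit 2 = 0  t=1,i=6
  ..# -> #   bit 1 = 1  t=0,i=0
  ... -> #   bit 0 = 1  t=0,i=22
  bits 01101011 = 107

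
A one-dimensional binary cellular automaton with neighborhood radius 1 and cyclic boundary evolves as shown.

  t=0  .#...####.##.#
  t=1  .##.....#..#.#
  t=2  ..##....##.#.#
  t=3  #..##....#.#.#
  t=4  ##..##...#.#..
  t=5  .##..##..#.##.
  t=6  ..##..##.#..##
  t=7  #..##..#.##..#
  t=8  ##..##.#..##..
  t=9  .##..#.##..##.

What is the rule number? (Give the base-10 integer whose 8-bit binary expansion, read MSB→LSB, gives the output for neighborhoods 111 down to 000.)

  [7] ### => .  t=0,i=6
  [6] ##. => #  t=0,i=8
  [5] #.# => .  t=0,i=0
  [4] #.. => #  t=0,i=2
  [3] .## => .  t=0,i=5
  [2] .#. => #  t=0,i=1
  [1] ..# => .  t=0,i=4
  [0] ... => .  t=0,i=3
  bits 01010100 = 84

84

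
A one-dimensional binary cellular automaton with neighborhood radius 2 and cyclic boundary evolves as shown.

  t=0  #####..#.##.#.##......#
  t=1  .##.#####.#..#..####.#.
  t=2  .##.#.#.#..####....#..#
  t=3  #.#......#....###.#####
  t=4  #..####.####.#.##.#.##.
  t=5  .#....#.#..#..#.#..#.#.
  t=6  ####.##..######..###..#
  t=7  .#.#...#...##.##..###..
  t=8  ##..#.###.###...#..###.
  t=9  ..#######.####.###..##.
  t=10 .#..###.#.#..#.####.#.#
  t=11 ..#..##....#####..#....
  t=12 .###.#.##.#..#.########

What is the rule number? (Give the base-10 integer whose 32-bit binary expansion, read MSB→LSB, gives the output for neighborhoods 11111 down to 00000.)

  ##### -> #   bit 31 = 1  t=0,i=1
  ####. -> .   bit 30 = 0  t=0,i=3
  ###.# -> #   bit 29 = 1  t=1,i=8
  ###.. -> #   bit 28 = 1  t=0,i=4
  ##.## -> .   bit 27 = 0  t=1,i=3
  ##.#. -> .   bit 26 = 0  t=0,i=11
  ##..# -> #   bit 25 = 1  t=0,i=5
  ##... -> #   bit 24 = 1  t=0,i=16
  #.### -> #   bit 23 = 1  t=1,i=4
  #.##. -> .   bit 22 = 0  t=0,i=9
  #.#.# -> .   bit 21 = 0  t=0,i=12
  #.#.. -> .   bit 20 = 0  t=1,i=10
  #..## -> .   bit 19 = 0  t=1,i=0
  #..#. -> #   bit 18 = 1  t=0,i=6
  #...# -> .   bit 17 = 0  t=7,i=5
  #.... -> #   bit 16 = 1  t=0,i=17
  .#### -> .   bit 15 = 0  t=0,i=0
  .###. -> #   bit 14 = 1  t=3,i=15
  .##.# -> #   bit 13 = 1  t=0,i=10
  .##.. -> .   bit 12 = 0  t=0,i=15
  .#.## -> #   bit 11 = 1  t=0,i=8
  .#.#. -> .   bit 10 = 0  t=2,i=5
  .#..# -> #   bit 9 = 1  t=1,i=11
  .#... -> #   bit 8 = 1  t=3,i=3
  ..### -> .   bit 7 = 0  t=0,i=22
  ..##. -> #   bit 6 = 1  t=1,i=1
  ..#.# -> #   bit 5 = 1  t=0,i=7
  ..#.. -> #   bit 4 = 1  t=1,i=13
  ...## -> #   bit 3 = 1  t=0,i=21
  ...#. -> #   bit 2 = 1  t=2,i=18
  ....# -> .   bit 1 = 0  t=0,i=20
  ..... -> #   bit 0 = 1  t=0,i=18
  bits 10110011100001010110101101111101 = 3011865469

3011865469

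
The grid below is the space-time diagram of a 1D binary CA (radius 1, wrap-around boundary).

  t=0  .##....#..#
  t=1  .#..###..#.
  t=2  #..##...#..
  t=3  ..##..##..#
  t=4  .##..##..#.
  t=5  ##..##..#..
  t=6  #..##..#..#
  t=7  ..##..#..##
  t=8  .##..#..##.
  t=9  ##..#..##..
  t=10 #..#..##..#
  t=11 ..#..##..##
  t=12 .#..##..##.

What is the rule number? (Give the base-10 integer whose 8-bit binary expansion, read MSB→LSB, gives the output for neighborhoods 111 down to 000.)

11

  nb ###: next=.  (t=1,i=5, bit7=0)
  nb ##.: next=.  (t=0,i=2, bit6=0)
  nb #.#: next=.  (t=0,i=0, bit5=0)
  nb #..: next=.  (t=0,i=3, bit4=0)
  nb .##: next=#  (t=0,i=1, bit3=1)
  nb .#.: next=.  (t=0,i=7, bit2=0)
  nb ..#: next=#  (t=0,i=6, bit1=1)
  nb ...: next=#  (t=0,i=4, bit0=1)
  bits 00001011 = 11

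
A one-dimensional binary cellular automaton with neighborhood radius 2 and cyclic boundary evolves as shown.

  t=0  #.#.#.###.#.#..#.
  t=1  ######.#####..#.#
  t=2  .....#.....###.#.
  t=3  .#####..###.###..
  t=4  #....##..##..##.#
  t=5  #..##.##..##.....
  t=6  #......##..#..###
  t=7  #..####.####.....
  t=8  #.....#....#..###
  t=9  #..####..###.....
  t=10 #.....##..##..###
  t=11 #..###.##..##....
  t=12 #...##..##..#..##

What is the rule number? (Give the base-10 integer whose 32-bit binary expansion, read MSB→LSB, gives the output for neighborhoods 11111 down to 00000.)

908483615

  #####|.  b31=0 t=1,i=1
  ####.|.  b30=0 t=1,i=4
  ###.#|#  b29=1 t=0,i=8
  ###..|#  b28=1 t=1,i=11
  ##.##|.  b27=0 t=1,i=6
  ##.#.|#  b26=1 t=0,i=9
  ##..#|#  b25=1 t=1,i=12
  ##...|.  b24=0 t=3,i=15
  #.###|.  b23=0 t=0,i=6
  #.##.|.  b22=0 t=4,i=16
  #.#.#|#  b21=1 t=0,i=0
  #.#..|.  b20=0 t=0,i=12
  #..##|.  b19=0 t=3,i=7
  #..#.|#  b18=1 t=0,i=14
  #...#|#  b17=1 t=3,i=16
  #....|.  b16=0 t=2,i=0
  .####|.  b15=0 t=1,i=0
  .###.|#  b14=1 t=0,i=7
  .##.#|.  b13=0 t=4,i=14
  .##..|#  b12=1 t=4,i=0
  .#.##|#  b11=1 t=0,i=5
  .#.#.|#  b10=1 t=0,i=1
  .#..#|.  b9=0 t=0,i=13
  .#...|.  b8=0 t=2,i=6
  ..###|.  b7=0 t=2,i=11
  ..##.|.  b6=0 t=4,i=5
  ..#.#|.  b5=0 t=0,i=15
  ..#..|#  b4=1 t=2,i=5
  ...##|#  b3=1 t=2,i=10
  ...#.|#  b2=1 t=2,i=4
  ....#|#  b1=1 t=2,i=3
  .....|#  b0=1 t=2,i=1
  bits 00110110001001100101110000011111 = 908483615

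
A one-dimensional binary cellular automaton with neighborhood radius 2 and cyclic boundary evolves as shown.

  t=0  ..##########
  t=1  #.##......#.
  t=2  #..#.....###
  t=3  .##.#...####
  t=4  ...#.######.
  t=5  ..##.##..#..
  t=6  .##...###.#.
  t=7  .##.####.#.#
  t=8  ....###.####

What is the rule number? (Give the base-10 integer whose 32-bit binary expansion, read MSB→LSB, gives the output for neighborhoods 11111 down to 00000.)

1185339372

  ##### -> .   bit 31 = 0  t=0,i=4
  ####. -> #   bit 30 = 1  t=0,i=10
  ###.# -> .   bit 29 = 0  t=3,i=11
  ###.. -> .   bit 28 = 0  t=0,i=11
  ##.## -> .   bit 27 = 0  t=3,i=0
  ##.#. -> #   bit 26 = 1  t=3,i=3
  ##..# -> #   bit 25 = 1  t=0,i=0
  ##... -> .   bit 24 = 0  t=1,i=4
  #.### -> #   bit 23 = 1  t=4,i=5
  #.##. -> .   bit 22 = 0  t=1,i=2
  #.#.# -> #   bit 21 = 1  t=1,i=0
  #.#.. -> .   bit 20 = 0  t=3,i=4
  #..## -> .   bit 19 = 0  t=0,i=1
  #..#. -> #   bit 18 = 1  t=2,i=2
  #...# -> #   bit 17 = 1  t=3,i=6
  #.... -> .   bit 16 = 0  t=1,i=5
  .#### -> #   bit 15 = 1  t=0,i=3
  .###. -> #   bit 14 = 1  t=6,i=7
  .##.# -> .   bit 13 = 0  t=3,i=2
  .##.. -> #   bit 12 = 1  t=1,i=3
  .#.## -> .   bit 11 = 0  t=1,i=1
  .#.#. -> #   bit 10 = 1  t=1,i=11
  .#..# -> #   bit 9 = 1  t=6,i=11
  .#... -> #   bit 8 = 1  t=2,i=4
  ..### -> #   bit 7 = 1  t=0,i=2
  ..##. -> #   bit 6 = 1  t=5,i=2
  ..#.# -> #   bit 5 = 1  t=1,i=10
  ..#.. -> .   bit 4 = 0  t=2,i=3
  ...## -> #   bit 3 = 1  t=2,i=8
  ...#. -> #   bit 2 = 1  t=1,i=9
  ....# -> .   bit 1 = 0  t=1,i=8
  ..... -> .   bit 0 = 0  t=1,i=6
  bits 01000110101001101101011111101100 = 1185339372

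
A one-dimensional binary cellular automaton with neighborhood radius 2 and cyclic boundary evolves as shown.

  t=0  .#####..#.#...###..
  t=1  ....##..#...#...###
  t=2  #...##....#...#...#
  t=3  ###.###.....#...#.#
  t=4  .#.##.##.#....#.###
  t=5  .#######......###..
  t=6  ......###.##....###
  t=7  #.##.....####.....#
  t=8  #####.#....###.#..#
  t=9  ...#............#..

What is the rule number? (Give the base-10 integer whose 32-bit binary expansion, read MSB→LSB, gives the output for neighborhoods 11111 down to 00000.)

1507998305

  #####|.  b31=0 t=0,i=3
  ####.|#  b30=1 t=0,i=4
  ###.#|.  b29=0 t=3,i=2
  ###..|#  b28=1 t=0,i=5
  ##.##|#  b27=1 t=3,i=3
  ##.#.|.  b26=0 t=4,i=0
  ##..#|.  b25=0 t=0,i=6
  ##...|#  b24=1 t=0,i=17
  #.###|#  b23=1 t=3,i=4
  #.##.|#  b22=1 t=4,i=3
  #.#.#|#  b21=1 t=4,i=1
  #.#..|.  b20=0 t=0,i=10
  #..##|.  b19=0 t=8,i=17
  #..#.|.  b18=0 t=0,i=7
  #...#|#  b17=1 t=0,i=12
  #....|.  b16=0 t=1,i=1
  .####|.  b15=0 t=0,i=2
  .###.|.  b14=0 t=0,i=15
  .##.#|#  b13=1 t=4,i=4
  .##..|#  b12=1 t=1,i=5
  .#.##|#  b11=1 t=3,i=17
  .#.#.|.  b10=0 t=0,i=9
  .#..#|#  b9=1 t=8,i=16
  .#...|.  b8=0 t=0,i=11
  ..###|.  b7=0 t=0,i=1
  ..##.|#  b6=1 t=1,i=4
  ..#.#|#  b5=1 t=0,i=8
  ..#..|.  b4=0 t=1,i=8
  ...##|.  b3=0 t=0,i=0
  ...#.|.  b2=0 t=1,i=11
  ....#|.  b1=0 t=1,i=2
  .....|#  b0=1 t=3,i=9
  bits 01011001111000100011101001100001 = 1507998305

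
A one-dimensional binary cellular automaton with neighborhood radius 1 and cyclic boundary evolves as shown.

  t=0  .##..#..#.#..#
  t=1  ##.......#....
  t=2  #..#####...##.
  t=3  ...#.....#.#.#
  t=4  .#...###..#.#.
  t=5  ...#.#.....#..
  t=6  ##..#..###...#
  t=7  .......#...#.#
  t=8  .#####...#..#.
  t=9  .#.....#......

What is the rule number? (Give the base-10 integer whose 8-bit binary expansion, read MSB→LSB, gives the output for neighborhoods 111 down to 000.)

41

  ###|.  b7=0 t=2,i=4
  ##.|.  b6=0 t=0,i=2
  #.#|#  b5=1 t=0,i=0
  #..|.  b4=0 t=0,i=3
  .##|#  b3=1 t=0,i=1
  .#.|.  b2=0 t=0,i=5
  ..#|.  b1=0 t=0,i=4
  ...|#  b0=1 t=1,i=3
  bits 00101001 = 41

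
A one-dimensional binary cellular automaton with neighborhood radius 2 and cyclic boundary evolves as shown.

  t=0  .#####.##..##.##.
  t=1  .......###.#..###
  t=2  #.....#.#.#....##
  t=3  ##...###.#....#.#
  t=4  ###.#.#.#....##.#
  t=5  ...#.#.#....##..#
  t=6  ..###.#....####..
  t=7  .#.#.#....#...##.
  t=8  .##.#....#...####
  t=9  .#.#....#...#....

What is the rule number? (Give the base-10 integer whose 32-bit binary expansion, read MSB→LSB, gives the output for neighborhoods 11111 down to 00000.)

398480492

  [31] ##### => .  t=0,i=3
  [30] ####. => .  t=0,i=4
  [29] ###.# => .  t=0,i=5
  [28] ###.. => #  t=1,i=16
  [27] ##.## => .  t=0,i=6
  [26] ##.#. => #  t=1,i=10
  [25] ##..# => #  t=0,i=9
  [24] ##... => #  t=1,i=0
  [23] #.### => #  t=3,i=16
  [22] #.##. => #  t=0,i=7
  [21] #.#.# => .  t=2,i=8
  [20] #.#.. => .  t=1,i=11
  [19] #..## => .  t=0,i=0
  [18] #..#. => .  t=5,i=15
  [17] #...# => .  t=3,i=3
  [16] #.... => .  t=1,i=1
  [15] .#### => .  t=0,i=2
  [14] .###. => #  t=1,i=8
  [13] .##.# => .  t=0,i=12
  [12] .##.. => #  t=0,i=8
  [11] .#.## => .  t=3,i=15
  [10] .#.#. => #  t=2,i=7
  [9] .#..# => .  t=1,i=12
  [8] .#... => .  t=2,i=11
  [7] ..### => .  t=0,i=1
  [6] ..##. => #  t=0,i=11
  [5] ..#.# => #  t=2,i=6
  [4] ..#.. => .  t=5,i=16
  [3] ...## => #  t=1,i=6
  [2] ...#. => #  t=2,i=5
  [1] ....# => .  t=1,i=5
  [0] ..... => .  t=1,i=2
  bits 00010111110000000101010001101100 = 398480492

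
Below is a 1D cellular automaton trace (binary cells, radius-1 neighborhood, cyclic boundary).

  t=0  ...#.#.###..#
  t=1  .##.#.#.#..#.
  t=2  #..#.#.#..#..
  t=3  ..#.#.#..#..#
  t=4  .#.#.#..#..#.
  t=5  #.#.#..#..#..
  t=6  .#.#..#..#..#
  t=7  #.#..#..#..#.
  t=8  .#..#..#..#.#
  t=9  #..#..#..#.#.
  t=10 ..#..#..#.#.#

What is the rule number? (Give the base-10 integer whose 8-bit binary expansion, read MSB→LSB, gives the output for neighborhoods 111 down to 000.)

  ### -> #   bit 7 = 1  t=0,i=8
  ##. -> .   bit 6 = 0  t=0,i=9
  #.# -> #   bit 5 = 1  t=0,i=4
  #.. -> .   bit 4 = 0  t=0,i=0
  .## -> .   bit 3 = 0  t=0,i=7
  .#. -> .   bit 2 = 0  t=0,i=3
  ..# -> #   bit 1 = 1  t=0,i=2
  ... -> #   bit 0 = 1  t=0,i=1
  bits 10100011 = 163

163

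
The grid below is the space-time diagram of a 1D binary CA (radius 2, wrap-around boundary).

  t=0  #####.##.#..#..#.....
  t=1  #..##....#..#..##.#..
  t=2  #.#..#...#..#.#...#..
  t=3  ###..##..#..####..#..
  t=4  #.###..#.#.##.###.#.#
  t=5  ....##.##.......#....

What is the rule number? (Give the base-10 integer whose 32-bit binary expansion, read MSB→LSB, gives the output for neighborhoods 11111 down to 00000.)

  #####|.  b31=0 t=0,i=2
  ####.|#  b30=1 t=0,i=3
  ###.#|#  b29=1 t=0,i=4
  ###..|#  b28=1 t=3,i=2
  ##.##|.  b27=0 t=0,i=5
  ##.#.|.  b26=0 t=0,i=8
  ##..#|#  b25=1 t=3,i=3
  ##...|#  b24=1 t=1,i=5
  #.###|.  b23=0 t=4,i=2
  #.##.|.  b22=0 t=0,i=6
  #.#.#|.  b21=0 t=4,i=9
  #.#..|#  b20=1 t=0,i=9
  #..##|#  b19=1 t=1,i=2
  #..#.|.  b18=0 t=0,i=11
  #...#|.  b17=0 t=2,i=7
  #....|.  b16=0 t=0,i=17
  .####|.  b15=0 t=0,i=1
  .###.|.  b14=0 t=3,i=1
  .##.#|.  b13=0 t=0,i=7
  .##..|.  b12=0 t=1,i=4
  .#.##|.  b11=0 t=4,i=10
  .#.#.|#  b10=1 t=2,i=1
  .#..#|.  b9=0 t=0,i=10
  .#...|#  b8=1 t=0,i=16
  ..###|#  b7=1 t=0,i=0
  ..##.|.  b6=0 t=1,i=3
  ..#.#|#  b5=1 t=2,i=0
  ..#..|#  b4=1 t=0,i=12
  ...##|.  b3=0 t=0,i=20
  ...#.|.  b2=0 t=1,i=8
  ....#|.  b1=0 t=0,i=19
  .....|#  b0=1 t=0,i=18
  bits 01110011000110000000010110110001 = 1930954161

1930954161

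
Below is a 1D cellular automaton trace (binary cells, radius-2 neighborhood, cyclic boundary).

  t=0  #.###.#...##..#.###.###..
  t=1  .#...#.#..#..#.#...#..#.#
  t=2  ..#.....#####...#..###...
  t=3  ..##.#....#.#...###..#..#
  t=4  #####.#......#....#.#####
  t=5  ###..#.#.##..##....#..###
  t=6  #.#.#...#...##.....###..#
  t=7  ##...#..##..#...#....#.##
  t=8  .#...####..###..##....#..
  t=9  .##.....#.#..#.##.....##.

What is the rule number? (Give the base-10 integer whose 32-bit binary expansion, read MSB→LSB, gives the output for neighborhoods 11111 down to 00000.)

2618043217

  nb #####: next=#  (t=2,i=10, bit31=1)
  nb ####.: next=.  (t=2,i=11, bit30=0)
  nb ###.#: next=.  (t=0,i=4, bit29=0)
  nb ###..: next=#  (t=0,i=22, bit28=1)
  nb ##.##: next=#  (t=0,i=19, bit27=1)
  nb ##.#.: next=#  (t=0,i=5, bit26=1)
  nb ##..#: next=.  (t=0,i=12, bit25=0)
  nb ##...: next=.  (t=2,i=13, bit24=0)
  nb #.###: next=.  (t=0,i=2, bit23=0)
  nb #.##.: next=.  (t=5,i=9, bit22=0)
  nb #.#.#: next=.  (t=1,i=24, bit21=0)
  nb #.#..: next=.  (t=0,i=6, bit20=0)
  nb #..##: next=#  (t=2,i=18, bit19=1)
  nb #..#.: next=#  (t=0,i=13, bit18=1)
  nb #...#: next=.  (t=0,i=8, bit17=0)
  nb #....: next=.  (t=2,i=4, bit16=0)
  nb .####: next=.  (t=2,i=9, bit15=0)
  nb .###.: next=.  (t=0,i=3, bit14=0)
  nb .##.#: next=#  (t=3,i=3, bit13=1)
  nb .##..: next=.  (t=0,i=11, bit12=0)
  nb .#.##: next=#  (t=0,i=1, bit11=1)
  nb .#.#.: next=.  (t=1,i=0, bit10=0)
  nb .#..#: next=#  (t=1,i=8, bit9=1)
  nb .#...: next=#  (t=0,i=7, bit8=1)
  nb ..###: next=.  (t=2,i=8, bit7=0)
  nb ..##.: next=#  (t=0,i=10, bit6=1)
  nb ..#.#: next=.  (t=0,i=0, bit5=0)
  nb ..#..: next=#  (t=1,i=10, bit4=1)
  nb ...##: next=.  (t=0,i=9, bit3=0)
  nb ...#.: next=.  (t=1,i=4, bit2=0)
  nb ....#: next=.  (t=2,i=0, bit1=0)
  nb .....: next=#  (t=2,i=5, bit0=1)
  bits 10011100000011000010101101010001 = 2618043217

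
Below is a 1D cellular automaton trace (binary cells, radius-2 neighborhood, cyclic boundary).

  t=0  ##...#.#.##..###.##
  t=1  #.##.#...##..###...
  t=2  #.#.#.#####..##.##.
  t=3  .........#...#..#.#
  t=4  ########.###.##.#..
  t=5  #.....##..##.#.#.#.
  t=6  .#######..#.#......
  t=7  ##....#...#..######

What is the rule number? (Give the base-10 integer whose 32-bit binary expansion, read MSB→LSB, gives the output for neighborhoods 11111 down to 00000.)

1698911227

  ##### -> .   bit 31 = 0  t=2,i=8
  ####. -> #   bit 30 = 1  t=0,i=0
  ###.# -> #   bit 29 = 1  t=0,i=15
  ###.. -> .   bit 28 = 0  t=0,i=1
  ##.## -> .   bit 27 = 0  t=0,i=16
  ##.#. -> #   bit 26 = 1  t=1,i=4
  ##..# -> .   bit 25 = 0  t=0,i=11
  ##... -> #   bit 24 = 1  t=0,i=2
  #.### -> .   bit 23 = 0  t=0,i=17
  #.##. -> #   bit 22 = 1  t=0,i=9
  #.#.# -> .   bit 21 = 0  t=0,i=7
  #.#.. -> .   bit 20 = 0  t=1,i=5
  #..## -> .   bit 19 = 0  t=0,i=12
  #..#. -> .   bit 18 = 0  t=3,i=15
  #...# -> #   bit 17 = 1  t=0,i=3
  #.... -> #   bit 16 = 1  t=3,i=1
  .#### -> .   bit 15 = 0  t=0,i=18
  .###. -> #   bit 14 = 1  t=0,i=14
  .##.# -> .   bit 13 = 0  t=1,i=3
  .##.. -> #   bit 12 = 1  t=0,i=10
  .#.## -> .   bit 11 = 0  t=0,i=8
  .#.#. -> .   bit 10 = 0  t=0,i=6
  .#..# -> #   bit 9 = 1  t=3,i=14
  .#... -> #   bit 8 = 1  t=1,i=6
  ..### -> #   bit 7 = 1  t=0,i=13
  ..##. -> #   bit 6 = 1  t=1,i=9
  ..#.# -> #   bit 5 = 1  t=0,i=5
  ..#.. -> #   bit 4 = 1  t=3,i=9
  ...## -> #   bit 3 = 1  t=1,i=8
  ...#. -> .   bit 2 = 0  t=0,i=4
  ....# -> #   bit 1 = 1  t=3,i=7
  ..... -> #   bit 0 = 1  t=3,i=2
  bits 01100101010000110101001111111011 = 1698911227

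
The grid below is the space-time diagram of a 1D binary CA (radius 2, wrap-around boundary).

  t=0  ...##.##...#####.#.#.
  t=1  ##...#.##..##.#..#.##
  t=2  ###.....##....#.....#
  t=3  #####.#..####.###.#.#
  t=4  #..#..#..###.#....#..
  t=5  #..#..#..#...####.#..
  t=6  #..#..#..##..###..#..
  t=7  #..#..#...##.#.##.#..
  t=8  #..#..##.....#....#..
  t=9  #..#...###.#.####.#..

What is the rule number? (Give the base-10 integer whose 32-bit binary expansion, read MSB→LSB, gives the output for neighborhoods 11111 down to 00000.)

1529975186

  nb #####: next=.  (t=0,i=13, bit31=0)
  nb ####.: next=#  (t=0,i=14, bit30=1)
  nb ###.#: next=.  (t=0,i=15, bit29=0)
  nb ###..: next=#  (t=1,i=1, bit28=1)
  nb ##.##: next=#  (t=0,i=5, bit27=1)
  nb ##.#.: next=.  (t=0,i=16, bit26=0)
  nb ##..#: next=#  (t=1,i=9, bit25=1)
  nb ##...: next=#  (t=0,i=8, bit24=1)
  nb #.###: next=.  (t=1,i=19, bit23=0)
  nb #.##.: next=.  (t=0,i=6, bit22=0)
  nb #.#.#: next=#  (t=0,i=17, bit21=1)
  nb #.#..: next=#  (t=0,i=19, bit20=1)
  nb #..##: next=.  (t=1,i=10, bit19=0)
  nb #..#.: next=.  (t=1,i=16, bit18=0)
  nb #...#: next=.  (t=0,i=9, bit17=0)
  nb #....: next=#  (t=0,i=0, bit16=1)
  nb .####: next=#  (t=0,i=12, bit15=1)
  nb .###.: next=.  (t=3,i=15, bit14=0)
  nb .##.#: next=.  (t=0,i=4, bit13=0)
  nb .##..: next=#  (t=0,i=7, bit12=1)
  nb .#.##: next=.  (t=1,i=6, bit11=0)
  nb .#.#.: next=.  (t=0,i=18, bit10=0)
  nb .#..#: next=.  (t=1,i=15, bit9=0)
  nb .#...: next=#  (t=0,i=20, bit8=1)
  nb ..###: next=#  (t=0,i=11, bit7=1)
  nb ..##.: next=.  (t=0,i=3, bit6=0)
  nb ..#.#: next=.  (t=1,i=5, bit5=0)
  nb ..#..: next=#  (t=2,i=14, bit4=1)
  nb ...##: next=.  (t=0,i=2, bit3=0)
  nb ...#.: next=.  (t=1,i=4, bit2=0)
  nb ....#: next=#  (t=0,i=1, bit1=1)
  nb .....: next=.  (t=2,i=5, bit0=0)
  bits 01011011001100011001000110010010 = 1529975186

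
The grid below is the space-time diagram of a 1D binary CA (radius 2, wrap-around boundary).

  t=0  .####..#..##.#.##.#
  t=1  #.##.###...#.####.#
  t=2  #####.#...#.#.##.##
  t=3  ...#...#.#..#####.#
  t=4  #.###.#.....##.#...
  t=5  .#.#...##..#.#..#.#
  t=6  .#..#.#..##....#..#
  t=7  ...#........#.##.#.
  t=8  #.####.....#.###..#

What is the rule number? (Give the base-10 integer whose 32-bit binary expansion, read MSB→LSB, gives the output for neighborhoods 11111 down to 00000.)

  #####|.  b31=0 t=2,i=0
  ####.|#  b30=1 t=0,i=3
  ###.#|.  b29=0 t=1,i=16
  ###..|.  b28=0 t=0,i=4
  ##.##|#  b27=1 t=1,i=1
  ##.#.|.  b26=0 t=0,i=12
  ##..#|#  b25=1 t=0,i=5
  ##...|.  b24=0 t=1,i=8
  #.###|.  b23=0 t=0,i=1
  #.##.|#  b22=1 t=0,i=15
  #.#.#|#  b21=1 t=0,i=13
  #.#..|.  b20=0 t=2,i=6
  #..##|.  b19=0 t=0,i=9
  #..#.|#  b18=1 t=0,i=6
  #...#|.  b17=0 t=1,i=9
  #....|#  b16=1 t=4,i=8
  .####|#  b15=1 t=0,i=2
  .###.|#  b14=1 t=1,i=6
  .##.#|#  b13=1 t=0,i=11
  .##..|.  b12=0 t=5,i=8
  .#.##|#  b11=1 t=0,i=0
  .#.#.|.  b10=0 t=2,i=11
  .#..#|.  b9=0 t=0,i=8
  .#...|#  b8=1 t=2,i=7
  ..###|#  b7=1 t=3,i=12
  ..##.|.  b6=0 t=0,i=10
  ..#.#|.  b5=0 t=1,i=11
  ..#..|#  b4=1 t=0,i=7
  ...##|#  b3=1 t=4,i=11
  ...#.|#  b2=1 t=1,i=10
  ....#|.  b1=0 t=4,i=10
  .....|.  b0=0 t=4,i=9
  bits 01001010011001011110100110011100 = 1248192924

1248192924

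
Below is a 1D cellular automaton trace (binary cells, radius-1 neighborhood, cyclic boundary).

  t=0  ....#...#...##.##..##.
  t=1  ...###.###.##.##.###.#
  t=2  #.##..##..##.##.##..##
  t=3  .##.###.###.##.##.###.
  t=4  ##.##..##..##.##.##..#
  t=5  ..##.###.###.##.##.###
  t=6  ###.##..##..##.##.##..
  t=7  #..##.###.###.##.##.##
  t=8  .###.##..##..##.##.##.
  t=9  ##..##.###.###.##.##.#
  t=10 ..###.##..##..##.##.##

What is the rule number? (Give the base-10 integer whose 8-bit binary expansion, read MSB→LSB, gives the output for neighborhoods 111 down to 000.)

62

  ###|.  b7=0 t=1,i=4
  ##.|.  b6=0 t=0,i=13
  #.#|#  b5=1 t=0,i=14
  #..|#  b4=1 t=0,i=5
  .##|#  b3=1 t=0,i=12
  .#.|#  b2=1 t=0,i=4
  ..#|#  b1=1 t=0,i=3
  ...|.  b0=0 t=0,i=0
  bits 00111110 = 62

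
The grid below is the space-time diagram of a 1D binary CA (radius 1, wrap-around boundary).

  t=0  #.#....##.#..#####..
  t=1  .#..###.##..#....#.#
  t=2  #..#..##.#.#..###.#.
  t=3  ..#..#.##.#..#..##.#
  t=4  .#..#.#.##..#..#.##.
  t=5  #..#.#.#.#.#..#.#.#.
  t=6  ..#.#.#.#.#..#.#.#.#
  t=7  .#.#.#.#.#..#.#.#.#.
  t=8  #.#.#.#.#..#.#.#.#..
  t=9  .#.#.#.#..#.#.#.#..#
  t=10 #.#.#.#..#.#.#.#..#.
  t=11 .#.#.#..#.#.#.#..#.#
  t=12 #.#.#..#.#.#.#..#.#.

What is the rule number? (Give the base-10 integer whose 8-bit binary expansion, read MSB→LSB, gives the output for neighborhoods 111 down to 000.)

99

  ###|.  b7=0 t=0,i=14
  ##.|#  b6=1 t=0,i=8
  #.#|#  b5=1 t=0,i=1
  #..|.  b4=0 t=0,i=3
  .##|.  b3=0 t=0,i=7
  .#.|.  b2=0 t=0,i=0
  ..#|#  b1=1 t=0,i=6
  ...|#  b0=1 t=0,i=4
  bits 01100011 = 99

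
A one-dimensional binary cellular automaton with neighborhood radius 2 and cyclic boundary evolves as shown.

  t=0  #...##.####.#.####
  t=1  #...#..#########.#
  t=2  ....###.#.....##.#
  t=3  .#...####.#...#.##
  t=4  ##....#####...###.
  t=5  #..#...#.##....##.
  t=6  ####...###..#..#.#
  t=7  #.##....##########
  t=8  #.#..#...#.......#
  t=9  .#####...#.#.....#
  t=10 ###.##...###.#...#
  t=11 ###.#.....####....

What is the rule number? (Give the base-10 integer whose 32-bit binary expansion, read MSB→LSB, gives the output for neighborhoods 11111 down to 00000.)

1996344944

  nb #####: next=.  (t=0,i=16, bit31=0)
  nb ####.: next=#  (t=0,i=9, bit30=1)
  nb ###.#: next=#  (t=0,i=10, bit29=1)
  nb ###..: next=#  (t=0,i=0, bit28=1)
  nb ##.##: next=.  (t=0,i=6, bit27=0)
  nb ##.#.: next=#  (t=0,i=11, bit26=1)
  nb ##..#: next=#  (t=6,i=10, bit25=1)
  nb ##...: next=.  (t=0,i=1, bit24=0)
  nb #.###: next=#  (t=0,i=7, bit23=1)
  nb #.##.: next=#  (t=1,i=17, bit22=1)
  nb #.#.#: next=#  (t=0,i=12, bit21=1)
  nb #.#..: next=#  (t=2,i=8, bit20=1)
  nb #..##: next=#  (t=1,i=6, bit19=1)
  nb #..#.: next=#  (t=5,i=2, bit18=1)
  nb #...#: next=.  (t=0,i=2, bit17=0)
  nb #....: next=#  (t=2,i=1, bit16=1)
  nb .####: next=#  (t=0,i=8, bit15=1)
  nb .###.: next=#  (t=2,i=5, bit14=1)
  nb .##.#: next=.  (t=0,i=5, bit13=0)
  nb .##..: next=.  (t=1,i=0, bit12=0)
  nb .#.##: next=#  (t=0,i=13, bit11=1)
  nb .#.#.: next=#  (t=9,i=10, bit10=1)
  nb .#..#: next=#  (t=1,i=5, bit9=1)
  nb .#...: next=.  (t=2,i=0, bit8=0)
  nb ..###: next=.  (t=1,i=7, bit7=0)
  nb ..##.: next=#  (t=0,i=4, bit6=1)
  nb ..#.#: next=#  (t=3,i=14, bit5=1)
  nb ..#..: next=#  (t=1,i=4, bit4=1)
  nb ...##: next=.  (t=0,i=3, bit3=0)
  nb ...#.: next=.  (t=1,i=3, bit2=0)
  nb ....#: next=.  (t=2,i=2, bit1=0)
  nb .....: next=.  (t=2,i=11, bit0=0)
  bits 01110110111111011100111001110000 = 1996344944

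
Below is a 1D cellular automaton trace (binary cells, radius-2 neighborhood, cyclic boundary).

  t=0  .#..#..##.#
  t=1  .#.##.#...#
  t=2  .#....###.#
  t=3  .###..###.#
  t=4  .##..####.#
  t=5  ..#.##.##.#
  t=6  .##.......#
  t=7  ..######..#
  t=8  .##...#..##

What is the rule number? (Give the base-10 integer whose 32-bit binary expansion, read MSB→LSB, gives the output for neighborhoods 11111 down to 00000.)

1639928241

  [31] ##### => .  t=7,i=4
  [30] ####. => #  t=4,i=7
  [29] ###.# => #  t=2,i=8
  [28] ###.. => .  t=3,i=3
  [27] ##.## => .  t=5,i=6
  [26] ##.#. => .  t=0,i=9
  [25] ##..# => .  t=3,i=4
  [24] ##... => #  t=6,i=3
  [23] #.### => #  t=3,i=1
  [22] #.##. => .  t=1,i=3
  [21] #.#.# => #  t=0,i=10
  [20] #.#.. => #  t=0,i=1
  [19] #..## => #  t=0,i=6
  [18] #..#. => #  t=0,i=3
  [17] #...# => #  t=1,i=8
  [16] #.... => #  t=2,i=3
  [15] .#### => .  t=4,i=6
  [14] .###. => #  t=2,i=7
  [13] .##.# => .  t=0,i=8
  [12] .##.. => #  t=4,i=2
  [11] .#.## => .  t=1,i=2
  [10] .#.#. => .  t=0,i=0
  [9] .#..# => .  t=0,i=2
  [8] .#... => #  t=1,i=7
  [7] ..### => #  t=2,i=6
  [6] ..##. => .  t=0,i=7
  [5] ..#.# => #  t=1,i=10
  [4] ..#.. => #  t=0,i=4
  [3] ...## => .  t=2,i=5
  [2] ...#. => .  t=1,i=9
  [1] ....# => .  t=2,i=4
  [0] ..... => #  t=6,i=5
  bits 01100001101111110101000110110001 = 1639928241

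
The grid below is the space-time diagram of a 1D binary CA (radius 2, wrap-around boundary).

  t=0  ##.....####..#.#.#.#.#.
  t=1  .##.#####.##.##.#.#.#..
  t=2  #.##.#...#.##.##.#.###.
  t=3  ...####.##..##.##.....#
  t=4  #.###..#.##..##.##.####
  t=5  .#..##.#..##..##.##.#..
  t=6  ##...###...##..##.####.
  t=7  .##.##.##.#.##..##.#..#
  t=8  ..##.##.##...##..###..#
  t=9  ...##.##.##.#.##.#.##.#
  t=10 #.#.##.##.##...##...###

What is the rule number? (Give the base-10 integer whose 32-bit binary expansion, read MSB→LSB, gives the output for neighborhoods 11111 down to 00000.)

  nb #####: next=.  (t=1,i=6, bit31=0)
  nb ####.: next=.  (t=0,i=9, bit30=0)
  nb ###.#: next=.  (t=1,i=8, bit29=0)
  nb ###..: next=#  (t=0,i=10, bit28=1)
  nb ##.##: next=#  (t=1,i=3, bit27=1)
  nb ##.#.: next=#  (t=1,i=15, bit26=1)
  nb ##..#: next=#  (t=0,i=11, bit25=1)
  nb ##...: next=#  (t=0,i=2, bit24=1)
  nb #.###: next=.  (t=1,i=4, bit23=0)
  nb #.##.: next=.  (t=0,i=0, bit22=0)
  nb #.#.#: next=.  (t=0,i=15, bit21=0)
  nb #.#..: next=#  (t=1,i=20, bit20=1)
  nb #..##: next=.  (t=3,i=11, bit19=0)
  nb #..#.: next=.  (t=0,i=12, bit18=0)
  nb #...#: next=.  (t=1,i=22, bit17=0)
  nb #....: next=.  (t=0,i=3, bit16=0)
  nb .####: next=#  (t=0,i=8, bit15=1)
  nb .###.: next=.  (t=2,i=20, bit14=0)
  nb .##.#: next=#  (t=1,i=2, bit13=1)
  nb .##..: next=#  (t=0,i=1, bit12=1)
  nb .#.##: next=.  (t=0,i=22, bit11=0)
  nb .#.#.: next=#  (t=0,i=14, bit10=1)
  nb .#..#: next=.  (t=5,i=2, bit9=0)
  nb .#...: next=#  (t=1,i=21, bit8=1)
  nb ..###: next=#  (t=0,i=7, bit7=1)
  nb ..##.: next=.  (t=1,i=1, bit6=0)
  nb ..#.#: next=#  (t=0,i=13, bit5=1)
  nb ..#..: next=#  (t=3,i=22, bit4=1)
  nb ...##: next=#  (t=0,i=6, bit3=1)
  nb ...#.: next=#  (t=2,i=8, bit2=1)
  nb ....#: next=#  (t=0,i=5, bit1=1)
  nb .....: next=#  (t=0,i=4, bit0=1)
  bits 00011111000100001011010110111111 = 521188799

521188799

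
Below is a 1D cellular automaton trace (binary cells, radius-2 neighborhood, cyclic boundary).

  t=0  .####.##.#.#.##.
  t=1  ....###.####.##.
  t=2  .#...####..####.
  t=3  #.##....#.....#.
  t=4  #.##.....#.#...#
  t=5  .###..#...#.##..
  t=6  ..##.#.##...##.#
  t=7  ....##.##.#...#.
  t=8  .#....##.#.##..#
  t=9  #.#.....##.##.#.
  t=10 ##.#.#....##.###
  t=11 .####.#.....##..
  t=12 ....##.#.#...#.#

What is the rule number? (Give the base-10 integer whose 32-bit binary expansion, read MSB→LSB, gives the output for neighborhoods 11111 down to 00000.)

1021728001

  ##### -> .   bit 31 = 0  t=10,i=15
  ####. -> .   bit 30 = 0  t=0,i=3
  ###.# -> #   bit 29 = 1  t=0,i=4
  ###.. -> #   bit 28 = 1  t=2,i=8
  ##.## -> #   bit 27 = 1  t=0,i=5
  ##.#. -> #   bit 26 = 1  t=0,i=8
  ##..# -> .   bit 25 = 0  t=0,i=15
  ##... -> .   bit 24 = 0  t=1,i=15
  #.### -> #   bit 23 = 1  t=1,i=8
  #.##. -> #   bit 22 = 1  t=0,i=6
  #.#.# -> #   bit 21 = 1  t=0,i=9
  #.#.. -> .   bit 20 = 0  t=4,i=11
  #..## -> .   bit 19 = 0  t=0,i=0
  #..#. -> #   bit 18 = 1  t=2,i=0
  #...# -> #   bit 17 = 1  t=2,i=3
  #.... -> .   bit 16 = 0  t=1,i=0
  .#### -> .   bit 15 = 0  t=0,i=2
  .###. -> #   bit 14 = 1  t=1,i=5
  .##.# -> .   bit 13 = 0  t=0,i=7
  .##.. -> #   bit 12 = 1  t=0,i=14
  .#.## -> .   bit 11 = 0  t=0,i=12
  .#.#. -> #   bit 10 = 1  t=0,i=10
  .#..# -> .   bit 9 = 0  t=6,i=0
  .#... -> #   bit 8 = 1  t=2,i=2
  ..### -> .   bit 7 = 0  t=0,i=1
  ..##. -> .   bit 6 = 0  t=4,i=15
  ..#.# -> .   bit 5 = 0  t=3,i=14
  ..#.. -> .   bit 4 = 0  t=2,i=1
  ...## -> .   bit 3 = 0  t=1,i=3
  ...#. -> .   bit 2 = 0  t=3,i=7
  ....# -> .   bit 1 = 0  t=1,i=2
  ..... -> #   bit 0 = 1  t=1,i=1
  bits 00111100111001100101010100000001 = 1021728001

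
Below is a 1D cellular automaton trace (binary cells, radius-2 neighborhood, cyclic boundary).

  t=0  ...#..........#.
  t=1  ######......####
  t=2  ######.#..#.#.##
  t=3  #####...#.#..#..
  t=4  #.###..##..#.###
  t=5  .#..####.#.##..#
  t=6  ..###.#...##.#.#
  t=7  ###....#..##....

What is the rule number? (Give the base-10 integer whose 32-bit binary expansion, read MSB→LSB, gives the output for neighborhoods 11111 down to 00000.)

3662228470

  nb #####: next=#  (t=1,i=0, bit31=1)
  nb ####.: next=#  (t=1,i=4, bit30=1)
  nb ###.#: next=.  (t=2,i=5, bit29=0)
  nb ###..: next=#  (t=1,i=5, bit28=1)
  nb ##.##: next=#  (t=4,i=1, bit27=1)
  nb ##.#.: next=.  (t=2,i=6, bit26=0)
  nb ##..#: next=#  (t=4,i=5, bit25=1)
  nb ##...: next=.  (t=1,i=6, bit24=0)
  nb #.###: next=.  (t=2,i=14, bit23=0)
  nb #.##.: next=#  (t=5,i=11, bit22=1)
  nb #.#.#: next=.  (t=2,i=12, bit21=0)
  nb #.#..: next=.  (t=2,i=7, bit20=0)
  nb #..##: next=#  (t=3,i=15, bit19=1)
  nb #..#.: next=.  (t=2,i=9, bit18=0)
  nb #...#: next=.  (t=3,i=6, bit17=0)
  nb #....: next=#  (t=0,i=0, bit16=1)
  nb .####: next=.  (t=1,i=13, bit15=0)
  nb .###.: next=.  (t=4,i=3, bit14=0)
  nb .##.#: next=#  (t=6,i=11, bit13=1)
  nb .##..: next=.  (t=4,i=8, bit12=0)
  nb .#.##: next=#  (t=2,i=13, bit11=1)
  nb .#.#.: next=.  (t=2,i=11, bit10=0)
  nb .#..#: next=#  (t=2,i=8, bit9=1)
  nb .#...: next=#  (t=0,i=4, bit8=1)
  nb ..###: next=#  (t=1,i=12, bit7=1)
  nb ..##.: next=#  (t=4,i=7, bit6=1)
  nb ..#.#: next=#  (t=2,i=10, bit5=1)
  nb ..#..: next=#  (t=0,i=3, bit4=1)
  nb ...##: next=.  (t=1,i=11, bit3=0)
  nb ...#.: next=#  (t=0,i=2, bit2=1)
  nb ....#: next=#  (t=0,i=1, bit1=1)
  nb .....: next=.  (t=0,i=6, bit0=0)
  bits 11011010010010010010101111110110 = 3662228470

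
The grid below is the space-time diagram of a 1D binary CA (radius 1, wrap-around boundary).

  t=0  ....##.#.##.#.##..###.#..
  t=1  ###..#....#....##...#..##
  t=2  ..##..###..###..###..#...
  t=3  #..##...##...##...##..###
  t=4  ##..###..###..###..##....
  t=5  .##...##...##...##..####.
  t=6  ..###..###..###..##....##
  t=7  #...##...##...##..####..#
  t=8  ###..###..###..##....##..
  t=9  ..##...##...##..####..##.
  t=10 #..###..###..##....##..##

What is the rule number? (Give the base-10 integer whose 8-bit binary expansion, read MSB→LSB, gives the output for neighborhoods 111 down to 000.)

  nb ###: next=.  (t=0,i=19, bit7=0)
  nb ##.: next=#  (t=0,i=5, bit6=1)
  nb #.#: next=.  (t=0,i=6, bit5=0)
  nb #..: next=#  (t=0,i=16, bit4=1)
  nb .##: next=.  (t=0,i=4, bit3=0)
  nb .#.: next=.  (t=0,i=7, bit2=0)
  nb ..#: next=.  (t=0,i=3, bit1=0)
  nb ...: next=#  (t=0,i=0, bit0=1)
  bits 01010001 = 81

81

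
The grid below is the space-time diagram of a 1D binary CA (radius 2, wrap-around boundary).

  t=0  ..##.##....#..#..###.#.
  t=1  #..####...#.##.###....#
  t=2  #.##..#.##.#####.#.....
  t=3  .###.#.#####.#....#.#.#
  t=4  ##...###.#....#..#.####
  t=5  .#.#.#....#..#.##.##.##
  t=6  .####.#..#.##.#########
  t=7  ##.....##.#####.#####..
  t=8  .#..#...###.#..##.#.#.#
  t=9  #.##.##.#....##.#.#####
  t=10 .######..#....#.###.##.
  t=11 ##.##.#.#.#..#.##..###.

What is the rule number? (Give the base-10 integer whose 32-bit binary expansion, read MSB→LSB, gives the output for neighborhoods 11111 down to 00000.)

2565750661

  #####|#  b31=1 t=2,i=13
  ####.|.  b30=0 t=1,i=5
  ###.#|.  b29=0 t=0,i=19
  ###..|#  b28=1 t=1,i=6
  ##.##|#  b27=1 t=0,i=4
  ##.#.|.  b26=0 t=0,i=20
  ##..#|.  b25=0 t=1,i=1
  ##...|.  b24=0 t=0,i=7
  #.###|#  b23=1 t=1,i=15
  #.##.|#  b22=1 t=0,i=5
  #.#.#|#  b21=1 t=3,i=5
  #.#..|.  b20=0 t=0,i=21
  #..##|#  b19=1 t=0,i=16
  #..#.|#  b18=1 t=0,i=13
  #...#|#  b17=1 t=0,i=0
  #....|.  b16=0 t=0,i=8
  .####|.  b15=0 t=1,i=4
  .###.|.  b14=0 t=0,i=18
  .##.#|#  b13=1 t=0,i=3
  .##..|#  b12=1 t=0,i=6
  .#.##|#  b11=1 t=1,i=11
  .#.#.|#  b10=1 t=3,i=19
  .#..#|#  b9=1 t=0,i=12
  .#...|#  b8=1 t=0,i=22
  ..###|#  b7=1 t=0,i=17
  ..##.|.  b6=0 t=0,i=2
  ..#.#|.  b5=0 t=1,i=10
  ..#..|.  b4=0 t=0,i=11
  ...##|.  b3=0 t=0,i=1
  ...#.|#  b2=1 t=0,i=10
  ....#|.  b1=0 t=0,i=9
  .....|#  b0=1 t=2,i=20
  bits 10011000111011100011111110000101 = 2565750661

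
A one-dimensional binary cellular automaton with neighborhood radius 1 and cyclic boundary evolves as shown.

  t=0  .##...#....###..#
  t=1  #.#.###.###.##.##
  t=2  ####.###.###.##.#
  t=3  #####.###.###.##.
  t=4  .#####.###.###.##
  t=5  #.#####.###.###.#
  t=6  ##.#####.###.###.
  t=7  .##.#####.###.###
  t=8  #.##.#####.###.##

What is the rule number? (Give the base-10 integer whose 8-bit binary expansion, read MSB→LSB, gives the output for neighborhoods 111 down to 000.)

231

  [7] ### => #  t=0,i=12
  [6] ##. => #  t=0,i=2
  [5] #.# => #  t=0,i=0
  [4] #.. => .  t=0,i=3
  [3] .## => .  t=0,i=1
  [2] .#. => #  t=0,i=6
  [1] ..# => #  t=0,i=5
  [0] ... => #  t=0,i=4
  bits 11100111 = 231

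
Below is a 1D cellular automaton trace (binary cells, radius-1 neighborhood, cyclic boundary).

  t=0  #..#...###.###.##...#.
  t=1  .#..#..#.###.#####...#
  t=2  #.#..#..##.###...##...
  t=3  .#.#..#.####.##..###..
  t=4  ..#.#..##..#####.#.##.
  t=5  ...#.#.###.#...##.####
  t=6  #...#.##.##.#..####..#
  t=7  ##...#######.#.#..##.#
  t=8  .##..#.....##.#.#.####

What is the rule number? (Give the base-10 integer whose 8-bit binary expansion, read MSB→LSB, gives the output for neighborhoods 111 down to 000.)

  [7] ### => .  t=0,i=8
  [6] ##. => #  t=0,i=9
  [5] #.# => #  t=0,i=10
  [4] #.. => #  t=0,i=1
  [3] .## => #  t=0,i=7
  [2] .#. => .  t=0,i=0
  [1] ..# => .  t=0,i=2
  [0] ... => .  t=0,i=5
  bits 01111000 = 120

120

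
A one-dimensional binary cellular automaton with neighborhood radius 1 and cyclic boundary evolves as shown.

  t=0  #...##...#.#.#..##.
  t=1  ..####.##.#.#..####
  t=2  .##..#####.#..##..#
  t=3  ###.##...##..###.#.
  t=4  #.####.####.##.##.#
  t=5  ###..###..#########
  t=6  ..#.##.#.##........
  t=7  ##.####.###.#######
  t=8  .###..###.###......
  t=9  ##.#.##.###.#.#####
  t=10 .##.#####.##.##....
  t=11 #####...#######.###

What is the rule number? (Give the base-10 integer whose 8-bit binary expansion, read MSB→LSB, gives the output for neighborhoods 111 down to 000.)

  nb ###: next=.  (t=1,i=3, bit7=0)
  nb ##.: next=#  (t=0,i=5, bit6=1)
  nb #.#: next=#  (t=0,i=10, bit5=1)
  nb #..: next=.  (t=0,i=1, bit4=0)
  nb .##: next=#  (t=0,i=4, bit3=1)
  nb .#.: next=.  (t=0,i=0, bit2=0)
  nb ..#: next=#  (t=0,i=3, bit1=1)
  nb ...: next=#  (t=0,i=2, bit0=1)
  bits 01101011 = 107

107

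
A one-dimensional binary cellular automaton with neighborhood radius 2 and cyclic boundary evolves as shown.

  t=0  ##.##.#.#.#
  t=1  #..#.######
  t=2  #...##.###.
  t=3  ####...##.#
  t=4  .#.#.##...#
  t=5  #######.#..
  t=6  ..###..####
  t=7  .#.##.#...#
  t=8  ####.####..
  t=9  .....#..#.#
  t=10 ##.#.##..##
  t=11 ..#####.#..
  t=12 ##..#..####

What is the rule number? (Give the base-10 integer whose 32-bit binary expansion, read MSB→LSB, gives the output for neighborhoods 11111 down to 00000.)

  [31] ##### => #  t=1,i=7
  [30] ####. => .  t=1,i=10
  [29] ###.# => .  t=0,i=1
  [28] ###.. => #  t=1,i=0
  [27] ##.## => .  t=0,i=2
  [26] ##.#. => #  t=0,i=5
  [25] ##..# => .  t=1,i=1
  [24] ##... => .  t=3,i=4
  [23] #.### => #  t=0,i=10
  [22] #.##. => #  t=0,i=3
  [21] #.#.# => #  t=0,i=6
  [20] #.#.. => #  t=2,i=0
  [19] #..## => #  t=5,i=10
  [18] #..#. => .  t=1,i=2
  [17] #...# => #  t=2,i=2
  [16] #.... => #  t=9,i=1
  [15] .#### => .  t=1,i=6
  [14] .###. => #  t=0,i=0
  [13] .##.# => .  t=0,i=4
  [12] .##.. => #  t=4,i=6
  [11] .#.## => #  t=0,i=9
  [10] .#.#. => #  t=0,i=7
  [9] .#..# => #  t=5,i=9
  [8] .#... => #  t=2,i=1
  [7] ..### => .  t=5,i=0
  [6] ..##. => .  t=2,i=4
  [5] ..#.# => .  t=1,i=3
  [4] ..#.. => #  t=9,i=5
  [3] ...## => #  t=2,i=3
  [2] ...#. => .  t=4,i=9
  [1] ....# => #  t=9,i=3
  [0] ..... => .  t=9,i=2
  bits 10010100111110110101111100011010 = 2499501850

2499501850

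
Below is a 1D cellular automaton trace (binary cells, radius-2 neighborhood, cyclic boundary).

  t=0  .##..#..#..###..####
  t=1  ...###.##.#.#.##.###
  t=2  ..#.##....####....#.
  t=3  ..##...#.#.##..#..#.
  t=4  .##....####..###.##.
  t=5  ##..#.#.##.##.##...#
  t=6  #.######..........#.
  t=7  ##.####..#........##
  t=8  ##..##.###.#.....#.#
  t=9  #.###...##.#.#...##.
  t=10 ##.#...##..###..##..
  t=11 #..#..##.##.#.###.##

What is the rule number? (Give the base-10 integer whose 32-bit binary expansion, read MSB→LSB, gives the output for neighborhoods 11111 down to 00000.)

3795700856

  [31] ##### => #  t=6,i=4
  [30] ####. => #  t=0,i=18
  [29] ###.# => #  t=0,i=19
  [28] ###.. => .  t=0,i=13
  [27] ##.## => .  t=0,i=0
  [26] ##.#. => .  t=1,i=9
  [25] ##..# => #  t=0,i=3
  [24] ##... => .  t=1,i=0
  [23] #.### => .  t=1,i=17
  [22] #.##. => .  t=0,i=1
  [21] #.#.# => #  t=1,i=10
  [20] #.#.. => #  t=8,i=11
  [19] #..## => #  t=0,i=10
  [18] #..#. => #  t=0,i=4
  [17] #...# => .  t=1,i=1
  [16] #.... => #  t=2,i=7
  [15] .#### => #  t=0,i=17
  [14] .###. => #  t=0,i=12
  [13] .##.# => .  t=1,i=8
  [12] .##.. => .  t=0,i=2
  [11] .#.## => #  t=1,i=13
  [10] .#.#. => #  t=1,i=11
  [9] .#..# => .  t=0,i=6
  [8] .#... => .  t=2,i=19
  [7] ..### => .  t=0,i=11
  [6] ..##. => #  t=3,i=2
  [5] ..#.# => #  t=2,i=2
  [4] ..#.. => #  t=0,i=5
  [3] ...## => #  t=1,i=2
  [2] ...#. => .  t=2,i=1
  [1] ....# => .  t=2,i=8
  [0] ..... => .  t=6,i=10
  bits 11100010001111011100110001111000 = 3795700856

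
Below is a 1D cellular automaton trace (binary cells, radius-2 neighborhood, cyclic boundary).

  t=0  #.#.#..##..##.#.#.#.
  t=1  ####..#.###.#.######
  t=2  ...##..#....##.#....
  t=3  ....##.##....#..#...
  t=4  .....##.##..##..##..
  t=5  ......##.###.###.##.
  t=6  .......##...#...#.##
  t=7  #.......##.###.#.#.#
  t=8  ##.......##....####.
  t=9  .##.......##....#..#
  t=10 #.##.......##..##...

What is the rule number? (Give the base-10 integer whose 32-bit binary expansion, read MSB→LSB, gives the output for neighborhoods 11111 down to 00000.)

  nb #####: next=.  (t=1,i=0, bit31=0)
  nb ####.: next=.  (t=1,i=2, bit30=0)
  nb ###.#: next=.  (t=1,i=10, bit29=0)
  nb ###..: next=#  (t=1,i=3, bit28=1)
  nb ##.##: next=#  (t=3,i=6, bit27=1)
  nb ##.#.: next=.  (t=0,i=13, bit26=0)
  nb ##..#: next=#  (t=0,i=9, bit25=1)
  nb ##...: next=#  (t=3,i=9, bit24=1)
  nb #.###: next=.  (t=1,i=8, bit23=0)
  nb #.##.: next=.  (t=3,i=7, bit22=0)
  nb #.#.#: next=#  (t=0,i=0, bit21=1)
  nb #.#..: next=.  (t=0,i=4, bit20=0)
  nb #..##: next=#  (t=0,i=6, bit19=1)
  nb #..#.: next=.  (t=1,i=5, bit18=0)
  nb #...#: next=.  (t=6,i=10, bit17=0)
  nb #....: next=.  (t=2,i=9, bit16=0)
  nb .####: next=#  (t=1,i=15, bit15=1)
  nb .###.: next=.  (t=1,i=9, bit14=0)
  nb .##.#: next=#  (t=0,i=12, bit13=1)
  nb .##..: next=#  (t=0,i=8, bit12=1)
  nb .#.##: next=#  (t=1,i=7, bit11=1)
  nb .#.#.: next=#  (t=0,i=1, bit10=1)
  nb .#..#: next=.  (t=0,i=5, bit9=0)
  nb .#...: next=#  (t=2,i=8, bit8=1)
  nb ..###: next=.  (t=8,i=15, bit7=0)
  nb ..##.: next=.  (t=0,i=7, bit6=0)
  nb ..#.#: next=.  (t=1,i=6, bit5=0)
  nb ..#..: next=#  (t=2,i=7, bit4=1)
  nb ...##: next=.  (t=2,i=2, bit3=0)
  nb ...#.: next=#  (t=3,i=12, bit2=1)
  nb ....#: next=.  (t=2,i=1, bit1=0)
  nb .....: next=.  (t=2,i=0, bit0=0)
  bits 00011011001010001011110100010100 = 455654676

455654676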